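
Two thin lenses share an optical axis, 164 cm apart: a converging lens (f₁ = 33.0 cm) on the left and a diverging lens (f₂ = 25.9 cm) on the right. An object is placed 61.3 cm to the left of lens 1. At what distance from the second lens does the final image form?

Lens 1: 1/d_i1 = 1/f₁ − 1/d_o1 = 1/(33.0) − 1/(61.3) = 0.01399, so d_i1 = 71.48 cm.
The intermediate image is 71.48 cm to the right of lens 1, which is 164 − (71.48) = 92.52 cm to the left of lens 2, so d_o2 = +92.52 cm.
Lens 2 is diverging, so f₂ = −25.9 cm.
Lens 2: 1/d_i2 = 1/f₂ − 1/d_o2 = 1/(-25.9) − 1/(92.52) = -0.04942, so d_i2 = -20.2 cm.
The final image is virtual, 20.2 cm to the left of lens 2 (overall magnification ≈ -0.26).

20.2 cm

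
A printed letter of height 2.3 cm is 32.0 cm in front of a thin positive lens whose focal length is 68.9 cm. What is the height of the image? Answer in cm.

4.29 cm

1/d_i = 1/f − 1/d_o = 1/(68.90) − 1/(32.0) = -0.01674, so d_i = -59.75 cm.
m = −d_i/d_o = +1.867.
|h_i| = |m|·h_o = 1.867 × 2.3 = 4.29 cm. The image is virtual, upright and enlarged, on the same side as the object.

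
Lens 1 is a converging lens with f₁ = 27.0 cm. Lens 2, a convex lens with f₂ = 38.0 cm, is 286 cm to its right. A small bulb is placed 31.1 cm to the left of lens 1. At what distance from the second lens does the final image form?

Lens 1: 1/d_i1 = 1/f₁ − 1/d_o1 = 1/(27.0) − 1/(31.1) = 0.004883, so d_i1 = 204.8 cm.
The intermediate image is 204.8 cm to the right of lens 1, which is 286 − (204.8) = 81.20 cm to the left of lens 2, so d_o2 = +81.20 cm.
Lens 2: 1/d_i2 = 1/f₂ − 1/d_o2 = 1/(38.0) − 1/(81.20) = 0.01400, so d_i2 = 71.4 cm.
The final image is real, 71.4 cm to the right of lens 2 (overall magnification ≈ 5.8).

71.4 cm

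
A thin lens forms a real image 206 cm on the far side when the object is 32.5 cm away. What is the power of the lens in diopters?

d_i = +206 cm.
1/f = 1/d_o + 1/d_i = 1/(32.5) + 1/(206) = 0.03562 cm⁻¹.
f = 28.07 cm = 0.2807 m, so P = 1/f = +3.56 D.

P = +3.56 D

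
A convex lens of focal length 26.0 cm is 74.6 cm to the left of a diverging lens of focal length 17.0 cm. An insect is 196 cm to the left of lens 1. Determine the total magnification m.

Lens 1: 1/d_i1 = 1/(26.0) − 1/(196) = 0.03336, so d_i1 = 29.98 cm; m₁ = −d_i1/d_o1 = -0.1530.
d_o2 = 74.6 − (29.98) = 44.62 cm.
f₂ = −17.0 cm (diverging).
Lens 2: 1/d_i2 = 1/(-17.0) − 1/(44.62) = -0.08124, so d_i2 = -12.31 cm; m₂ = −d_i2/d_o2 = +0.2759.
m = m₁·m₂ = (-0.1530)(+0.2759) = -0.0422.

m = -0.0422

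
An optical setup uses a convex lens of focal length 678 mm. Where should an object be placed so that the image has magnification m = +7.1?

m = −d_i/d_o ⇒ d_i = −m·d_o.
1/f = 1/d_o + 1/d_i = 1/d_o − 1/(m·d_o) = (1 − 1/m)/d_o, so d_o = f(1 − 1/m) = (678.0)(1 − 1/(+7.1)) = 583 mm.

583 mm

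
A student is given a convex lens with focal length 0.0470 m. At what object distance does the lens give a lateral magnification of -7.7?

m = −d_i/d_o ⇒ d_i = −m·d_o.
1/f = 1/d_o + 1/d_i = 1/d_o − 1/(m·d_o) = (1 − 1/m)/d_o, so d_o = f(1 − 1/m) = (0.04700)(1 − 1/(-7.7)) = 0.0531 m.

0.0531 m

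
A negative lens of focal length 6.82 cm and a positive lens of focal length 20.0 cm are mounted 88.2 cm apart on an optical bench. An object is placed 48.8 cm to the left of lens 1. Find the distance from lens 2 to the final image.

25.4 cm

Lens 1 is diverging, so f₁ = −6.82 cm.
Lens 1: 1/d_i1 = 1/f₁ − 1/d_o1 = 1/(-6.82) − 1/(48.8) = -0.1671, so d_i1 = -5.984 cm.
The intermediate image is 5.984 cm to the left of lens 1 (virtual), which is 88.2 − (-5.984) = 94.18 cm to the left of lens 2, so d_o2 = +94.18 cm.
Lens 2: 1/d_i2 = 1/f₂ − 1/d_o2 = 1/(20.0) − 1/(94.18) = 0.03938, so d_i2 = 25.4 cm.
The final image is real, 25.4 cm to the right of lens 2 (overall magnification ≈ -0.033).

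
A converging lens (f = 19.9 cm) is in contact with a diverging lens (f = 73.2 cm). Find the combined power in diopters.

P₁ = 1/f₁ = 1/(0.199 m) = +5.025 D; P₂ = 1/f₂ = 1/(-0.732 m) = -1.366 D.
For thin lenses in contact, P = P₁ + P₂ = (+5.025) + (-1.366) = +3.66 D.

P = +3.66 D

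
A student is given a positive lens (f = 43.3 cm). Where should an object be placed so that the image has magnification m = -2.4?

m = −d_i/d_o ⇒ d_i = −m·d_o.
1/f = 1/d_o + 1/d_i = 1/d_o − 1/(m·d_o) = (1 − 1/m)/d_o, so d_o = f(1 − 1/m) = (43.30)(1 − 1/(-2.4)) = 61.3 cm.

61.3 cm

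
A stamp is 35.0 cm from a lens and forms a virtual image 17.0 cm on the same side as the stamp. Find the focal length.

Virtual image ⇒ d_i = −17.0 cm.
1/f = 1/d_o + 1/d_i = 1/(35.0) + 1/(-17.0) = -0.03025, so f = -33.1 cm.
Since f is negative, the lens is diverging.

f = -33.1 cm (diverging)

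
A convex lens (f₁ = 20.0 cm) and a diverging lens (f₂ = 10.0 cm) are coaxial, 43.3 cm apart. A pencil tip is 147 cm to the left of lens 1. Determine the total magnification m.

m = -0.0522

Lens 1: 1/d_i1 = 1/(20.0) − 1/(147) = 0.04320, so d_i1 = 23.15 cm; m₁ = −d_i1/d_o1 = -0.1575.
d_o2 = 43.3 − (23.15) = 20.15 cm.
f₂ = −10.0 cm (diverging).
Lens 2: 1/d_i2 = 1/(-10.0) − 1/(20.15) = -0.1496, so d_i2 = -6.683 cm; m₂ = −d_i2/d_o2 = +0.3317.
m = m₁·m₂ = (-0.1575)(+0.3317) = -0.0522.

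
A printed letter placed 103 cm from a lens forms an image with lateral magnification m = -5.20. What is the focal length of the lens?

m = −d_i/d_o ⇒ d_i = −m·d_o = −(-5.20)·(103) = 535.6 cm.
1/f = 1/d_o + 1/d_i = 1/(103) + 1/(535.6) = 0.01158, so f = 86.4 cm.
Since f is positive, the lens is converging.

f = 86.4 cm (converging)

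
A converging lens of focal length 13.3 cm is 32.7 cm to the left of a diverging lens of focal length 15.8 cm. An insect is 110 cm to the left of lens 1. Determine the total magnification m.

Lens 1: 1/d_i1 = 1/(13.3) − 1/(110) = 0.06610, so d_i1 = 15.13 cm; m₁ = −d_i1/d_o1 = -0.1375.
d_o2 = 32.7 − (15.13) = 17.57 cm.
f₂ = −15.8 cm (diverging).
Lens 2: 1/d_i2 = 1/(-15.8) − 1/(17.57) = -0.1202, so d_i2 = -8.319 cm; m₂ = −d_i2/d_o2 = +0.4735.
m = m₁·m₂ = (-0.1375)(+0.4735) = -0.0651.

m = -0.0651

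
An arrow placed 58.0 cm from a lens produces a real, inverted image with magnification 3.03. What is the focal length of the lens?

m = −d_i/d_o ⇒ d_i = −m·d_o = −(-3.03)·(58.0) = 175.7 cm.
1/f = 1/d_o + 1/d_i = 1/(58.0) + 1/(175.7) = 0.02293, so f = 43.6 cm.
Since f is positive, the lens is converging.

f = 43.6 cm (converging)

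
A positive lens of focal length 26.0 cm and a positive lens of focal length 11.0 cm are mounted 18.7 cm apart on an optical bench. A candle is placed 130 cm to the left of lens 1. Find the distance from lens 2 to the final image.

Lens 1: 1/d_i1 = 1/f₁ − 1/d_o1 = 1/(26.0) − 1/(130) = 0.03077, so d_i1 = 32.50 cm.
The intermediate image is 32.50 cm to the right of lens 1, which lies 13.80 cm to the right of lens 2 — a virtual object — so d_o2 = −13.80 cm.
Lens 2: 1/d_i2 = 1/f₂ − 1/d_o2 = 1/(11.0) − 1/(-13.80) = 0.1634, so d_i2 = 6.12 cm.
The final image is real, 6.12 cm to the right of lens 2 (overall magnification ≈ -0.11).

6.12 cm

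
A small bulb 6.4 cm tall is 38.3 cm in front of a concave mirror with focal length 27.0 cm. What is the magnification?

m = -2.39

1/d_i = 1/f − 1/d_o = 1/(27.00) − 1/(38.3) = 0.01093, so d_i = 91.51 cm.
m = −d_i/d_o = −(91.51)/(38.3) = -2.39.
The image is real, inverted and enlarged, in front of the mirror.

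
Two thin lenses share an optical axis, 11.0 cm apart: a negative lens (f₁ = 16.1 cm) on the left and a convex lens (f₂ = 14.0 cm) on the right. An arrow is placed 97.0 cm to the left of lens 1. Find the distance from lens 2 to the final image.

32.1 cm

Lens 1 is diverging, so f₁ = −16.1 cm.
Lens 1: 1/d_i1 = 1/f₁ − 1/d_o1 = 1/(-16.1) − 1/(97.0) = -0.07242, so d_i1 = -13.81 cm.
The intermediate image is 13.81 cm to the left of lens 1 (virtual), which is 11.0 − (-13.81) = 24.81 cm to the left of lens 2, so d_o2 = +24.81 cm.
Lens 2: 1/d_i2 = 1/f₂ − 1/d_o2 = 1/(14.0) − 1/(24.81) = 0.03112, so d_i2 = 32.1 cm.
The final image is real, 32.1 cm to the right of lens 2 (overall magnification ≈ -0.18).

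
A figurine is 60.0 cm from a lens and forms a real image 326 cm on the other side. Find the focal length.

f = 50.7 cm (converging)

Real image ⇒ d_i = +326 cm.
1/f = 1/d_o + 1/d_i = 1/(60.0) + 1/(326) = 0.01973, so f = 50.7 cm.
Since f is positive, the lens is converging.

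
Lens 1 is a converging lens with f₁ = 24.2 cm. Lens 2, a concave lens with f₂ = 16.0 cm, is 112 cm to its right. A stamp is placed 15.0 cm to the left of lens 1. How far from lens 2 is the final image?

Lens 1: 1/d_i1 = 1/f₁ − 1/d_o1 = 1/(24.2) − 1/(15.0) = -0.02534, so d_i1 = -39.46 cm.
The intermediate image is 39.46 cm to the left of lens 1 (virtual), which is 112 − (-39.46) = 151.5 cm to the left of lens 2, so d_o2 = +151.5 cm.
Lens 2 is diverging, so f₂ = −16.0 cm.
Lens 2: 1/d_i2 = 1/f₂ − 1/d_o2 = 1/(-16.0) − 1/(151.5) = -0.06910, so d_i2 = -14.5 cm.
The final image is virtual, 14.5 cm to the left of lens 2 (overall magnification ≈ 0.25).

14.5 cm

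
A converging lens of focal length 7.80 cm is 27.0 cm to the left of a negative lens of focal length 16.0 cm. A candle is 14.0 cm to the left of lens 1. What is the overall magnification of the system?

m = -0.793

Lens 1: 1/d_i1 = 1/(7.80) − 1/(14.0) = 0.05678, so d_i1 = 17.61 cm; m₁ = −d_i1/d_o1 = -1.258.
d_o2 = 27.0 − (17.61) = 9.390 cm.
f₂ = −16.0 cm (diverging).
Lens 2: 1/d_i2 = 1/(-16.0) − 1/(9.390) = -0.1690, so d_i2 = -5.917 cm; m₂ = −d_i2/d_o2 = +0.6302.
m = m₁·m₂ = (-1.258)(+0.6302) = -0.793.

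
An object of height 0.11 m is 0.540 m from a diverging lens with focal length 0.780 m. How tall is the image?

0.0650 m

For a diverging lens, f = -0.780 m.
1/d_i = 1/f − 1/d_o = 1/(-0.7800) − 1/(0.540) = -3.134, so d_i = -0.3191 m.
m = −d_i/d_o = +0.5909.
|h_i| = |m|·h_o = 0.5909 × 0.11 = 0.0650 m. The image is virtual, upright and reduced, on the same side as the object.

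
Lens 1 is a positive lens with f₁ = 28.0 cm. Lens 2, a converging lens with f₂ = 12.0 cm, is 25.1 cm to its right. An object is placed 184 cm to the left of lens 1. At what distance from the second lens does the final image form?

4.77 cm

Lens 1: 1/d_i1 = 1/f₁ − 1/d_o1 = 1/(28.0) − 1/(184) = 0.03028, so d_i1 = 33.03 cm.
The intermediate image is 33.03 cm to the right of lens 1, which lies 7.930 cm to the right of lens 2 — a virtual object — so d_o2 = −7.930 cm.
Lens 2: 1/d_i2 = 1/f₂ − 1/d_o2 = 1/(12.0) − 1/(-7.930) = 0.2094, so d_i2 = 4.77 cm.
The final image is real, 4.77 cm to the right of lens 2 (overall magnification ≈ -0.11).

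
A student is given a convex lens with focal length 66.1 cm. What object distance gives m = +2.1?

m = −d_i/d_o ⇒ d_i = −m·d_o.
1/f = 1/d_o + 1/d_i = 1/d_o − 1/(m·d_o) = (1 − 1/m)/d_o, so d_o = f(1 − 1/m) = (66.10)(1 − 1/(+2.1)) = 34.6 cm.

34.6 cm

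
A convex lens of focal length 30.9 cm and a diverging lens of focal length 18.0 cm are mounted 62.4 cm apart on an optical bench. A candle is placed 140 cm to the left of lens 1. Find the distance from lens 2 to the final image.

10.0 cm

Lens 1: 1/d_i1 = 1/f₁ − 1/d_o1 = 1/(30.9) − 1/(140) = 0.02522, so d_i1 = 39.65 cm.
The intermediate image is 39.65 cm to the right of lens 1, which is 62.4 − (39.65) = 22.75 cm to the left of lens 2, so d_o2 = +22.75 cm.
Lens 2 is diverging, so f₂ = −18.0 cm.
Lens 2: 1/d_i2 = 1/f₂ − 1/d_o2 = 1/(-18.0) − 1/(22.75) = -0.09951, so d_i2 = -10.0 cm.
The final image is virtual, 10.0 cm to the left of lens 2 (overall magnification ≈ -0.13).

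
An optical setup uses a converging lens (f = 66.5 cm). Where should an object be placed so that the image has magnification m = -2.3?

m = −d_i/d_o ⇒ d_i = −m·d_o.
1/f = 1/d_o + 1/d_i = 1/d_o − 1/(m·d_o) = (1 − 1/m)/d_o, so d_o = f(1 − 1/m) = (66.50)(1 − 1/(-2.3)) = 95.4 cm.

95.4 cm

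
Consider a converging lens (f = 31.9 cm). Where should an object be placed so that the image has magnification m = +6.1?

26.7 cm

m = −d_i/d_o ⇒ d_i = −m·d_o.
1/f = 1/d_o + 1/d_i = 1/d_o − 1/(m·d_o) = (1 − 1/m)/d_o, so d_o = f(1 − 1/m) = (31.90)(1 − 1/(+6.1)) = 26.7 cm.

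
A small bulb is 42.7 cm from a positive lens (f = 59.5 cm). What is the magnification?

m = +3.54

1/d_i = 1/f − 1/d_o = 1/(59.50) − 1/(42.7) = -0.006612, so d_i = -151.2 cm.
m = −d_i/d_o = −(-151.2)/(42.7) = +3.54.
The image is virtual, upright and enlarged, on the same side as the object.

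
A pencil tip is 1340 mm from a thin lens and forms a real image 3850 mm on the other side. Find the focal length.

f = 994 mm (converging)

Real image ⇒ d_i = +3850 mm.
1/f = 1/d_o + 1/d_i = 1/(1340) + 1/(3850) = 0.001006, so f = 994 mm.
Since f is positive, the thin lens is converging.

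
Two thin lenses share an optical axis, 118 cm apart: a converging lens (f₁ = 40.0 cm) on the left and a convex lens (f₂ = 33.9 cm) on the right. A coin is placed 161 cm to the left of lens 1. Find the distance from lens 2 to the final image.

Lens 1: 1/d_i1 = 1/f₁ − 1/d_o1 = 1/(40.0) − 1/(161) = 0.01879, so d_i1 = 53.22 cm.
The intermediate image is 53.22 cm to the right of lens 1, which is 118 − (53.22) = 64.78 cm to the left of lens 2, so d_o2 = +64.78 cm.
Lens 2: 1/d_i2 = 1/f₂ − 1/d_o2 = 1/(33.9) − 1/(64.78) = 0.01406, so d_i2 = 71.1 cm.
The final image is real, 71.1 cm to the right of lens 2 (overall magnification ≈ 0.36).

71.1 cm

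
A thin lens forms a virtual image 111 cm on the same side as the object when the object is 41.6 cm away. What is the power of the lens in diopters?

Virtual image ⇒ d_i = −111 cm.
1/f = 1/d_o + 1/d_i = 1/(41.6) + 1/(-111) = 0.01503 cm⁻¹.
f = 66.54 cm = 0.6654 m, so P = 1/f = +1.50 D.

P = +1.50 D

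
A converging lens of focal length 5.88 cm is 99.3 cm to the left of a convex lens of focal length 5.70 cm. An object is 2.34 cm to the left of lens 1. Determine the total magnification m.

Lens 1: 1/d_i1 = 1/(5.88) − 1/(2.34) = -0.2573, so d_i1 = -3.887 cm; m₁ = −d_i1/d_o1 = +1.661.
d_o2 = 99.3 − (-3.887) = 103.2 cm.
Lens 2: 1/d_i2 = 1/(5.70) − 1/(103.2) = 0.1657, so d_i2 = 6.033 cm; m₂ = −d_i2/d_o2 = -0.05846.
m = m₁·m₂ = (+1.661)(-0.05846) = -0.0971.

m = -0.0971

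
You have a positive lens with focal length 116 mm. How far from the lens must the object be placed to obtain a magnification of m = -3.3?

m = −d_i/d_o ⇒ d_i = −m·d_o.
1/f = 1/d_o + 1/d_i = 1/d_o − 1/(m·d_o) = (1 − 1/m)/d_o, so d_o = f(1 − 1/m) = (116.0)(1 − 1/(-3.3)) = 151 mm.

151 mm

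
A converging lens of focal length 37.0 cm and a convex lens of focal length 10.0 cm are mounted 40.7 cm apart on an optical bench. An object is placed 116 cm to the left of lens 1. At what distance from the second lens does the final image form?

Lens 1: 1/d_i1 = 1/f₁ − 1/d_o1 = 1/(37.0) − 1/(116) = 0.01841, so d_i1 = 54.33 cm.
The intermediate image is 54.33 cm to the right of lens 1, which lies 13.63 cm to the right of lens 2 — a virtual object — so d_o2 = −13.63 cm.
Lens 2: 1/d_i2 = 1/f₂ − 1/d_o2 = 1/(10.0) − 1/(-13.63) = 0.1734, so d_i2 = 5.77 cm.
The final image is real, 5.77 cm to the right of lens 2 (overall magnification ≈ -0.20).

5.77 cm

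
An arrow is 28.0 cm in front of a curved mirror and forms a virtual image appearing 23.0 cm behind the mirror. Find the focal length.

f = -129 cm (convex)

Virtual image ⇒ d_i = −23.0 cm.
1/f = 1/d_o + 1/d_i = 1/(28.0) + 1/(-23.0) = -0.007764, so f = -129 cm.
Since f is negative, the curved mirror is convex.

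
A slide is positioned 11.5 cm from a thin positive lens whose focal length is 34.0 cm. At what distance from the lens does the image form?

17.4 cm

Thin-lens equation: 1/d_i = 1/f − 1/d_o = 1/(34.00) − 1/(11.5) = 0.02941 − 0.08696 = -0.05754, so d_i = -17.4 cm.
The image is virtual, upright and enlarged, on the same side as the object.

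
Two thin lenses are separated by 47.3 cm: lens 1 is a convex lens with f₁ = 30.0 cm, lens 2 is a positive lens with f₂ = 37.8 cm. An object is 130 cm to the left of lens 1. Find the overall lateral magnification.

m = -0.384

Lens 1: 1/d_i1 = 1/(30.0) − 1/(130) = 0.02564, so d_i1 = 39.00 cm; m₁ = −d_i1/d_o1 = -0.3000.
d_o2 = 47.3 − (39.00) = 8.300 cm.
Lens 2: 1/d_i2 = 1/(37.8) − 1/(8.300) = -0.09403, so d_i2 = -10.64 cm; m₂ = −d_i2/d_o2 = +1.281.
m = m₁·m₂ = (-0.3000)(+1.281) = -0.384.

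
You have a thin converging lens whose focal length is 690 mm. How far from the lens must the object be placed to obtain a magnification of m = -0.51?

m = −d_i/d_o ⇒ d_i = −m·d_o.
1/f = 1/d_o + 1/d_i = 1/d_o − 1/(m·d_o) = (1 − 1/m)/d_o, so d_o = f(1 − 1/m) = (690.0)(1 − 1/(-0.51)) = 2040 mm.

2040 mm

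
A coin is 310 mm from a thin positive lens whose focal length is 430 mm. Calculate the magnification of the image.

m = +3.58

1/d_i = 1/f − 1/d_o = 1/(430.0) − 1/(310) = -0.0009002, so d_i = -1111 mm.
m = −d_i/d_o = −(-1111)/(310) = +3.58.
The image is virtual, upright and enlarged, on the same side as the object.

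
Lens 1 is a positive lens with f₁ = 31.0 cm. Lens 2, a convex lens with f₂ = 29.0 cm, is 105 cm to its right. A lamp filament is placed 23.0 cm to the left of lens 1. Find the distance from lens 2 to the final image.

Lens 1: 1/d_i1 = 1/f₁ − 1/d_o1 = 1/(31.0) − 1/(23.0) = -0.01122, so d_i1 = -89.12 cm.
The intermediate image is 89.12 cm to the left of lens 1 (virtual), which is 105 − (-89.12) = 194.1 cm to the left of lens 2, so d_o2 = +194.1 cm.
Lens 2: 1/d_i2 = 1/f₂ − 1/d_o2 = 1/(29.0) − 1/(194.1) = 0.02933, so d_i2 = 34.1 cm.
The final image is real, 34.1 cm to the right of lens 2 (overall magnification ≈ -0.68).

34.1 cm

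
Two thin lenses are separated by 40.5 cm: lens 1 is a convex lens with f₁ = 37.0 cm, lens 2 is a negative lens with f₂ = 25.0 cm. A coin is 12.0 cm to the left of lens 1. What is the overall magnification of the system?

m = +0.444

Lens 1: 1/d_i1 = 1/(37.0) − 1/(12.0) = -0.05631, so d_i1 = -17.76 cm; m₁ = −d_i1/d_o1 = +1.480.
d_o2 = 40.5 − (-17.76) = 58.26 cm.
f₂ = −25.0 cm (diverging).
Lens 2: 1/d_i2 = 1/(-25.0) − 1/(58.26) = -0.05716, so d_i2 = -17.49 cm; m₂ = −d_i2/d_o2 = +0.3003.
m = m₁·m₂ = (+1.480)(+0.3003) = +0.444.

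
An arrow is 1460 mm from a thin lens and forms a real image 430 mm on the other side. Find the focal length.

f = 332 mm (converging)

Real image ⇒ d_i = +430 mm.
1/f = 1/d_o + 1/d_i = 1/(1460) + 1/(430) = 0.003011, so f = 332 mm.
Since f is positive, the thin lens is converging.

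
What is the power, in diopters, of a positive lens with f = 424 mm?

f = 42.4 cm = 0.424 m.
P = 1/f = 1/(0.424 m) = +2.36 D.

P = +2.36 D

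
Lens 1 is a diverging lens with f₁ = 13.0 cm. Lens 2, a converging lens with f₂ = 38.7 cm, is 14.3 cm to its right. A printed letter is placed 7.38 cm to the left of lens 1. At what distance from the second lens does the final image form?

37.4 cm

Lens 1 is diverging, so f₁ = −13.0 cm.
Lens 1: 1/d_i1 = 1/f₁ − 1/d_o1 = 1/(-13.0) − 1/(7.38) = -0.2124, so d_i1 = -4.708 cm.
The intermediate image is 4.708 cm to the left of lens 1 (virtual), which is 14.3 − (-4.708) = 19.01 cm to the left of lens 2, so d_o2 = +19.01 cm.
Lens 2: 1/d_i2 = 1/f₂ − 1/d_o2 = 1/(38.7) − 1/(19.01) = -0.02676, so d_i2 = -37.4 cm.
The final image is virtual, 37.4 cm to the left of lens 2 (overall magnification ≈ 1.3).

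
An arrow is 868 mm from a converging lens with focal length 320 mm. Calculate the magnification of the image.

1/d_i = 1/f − 1/d_o = 1/(320.0) − 1/(868) = 0.001973, so d_i = 506.9 mm.
m = −d_i/d_o = −(506.9)/(868) = -0.584.
The image is real, inverted and reduced, on the far side of the lens.

m = -0.584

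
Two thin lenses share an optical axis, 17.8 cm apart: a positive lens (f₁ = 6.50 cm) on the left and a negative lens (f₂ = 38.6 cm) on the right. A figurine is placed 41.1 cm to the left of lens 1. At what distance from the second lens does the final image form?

Lens 1: 1/d_i1 = 1/f₁ − 1/d_o1 = 1/(6.50) − 1/(41.1) = 0.1295, so d_i1 = 7.721 cm.
The intermediate image is 7.721 cm to the right of lens 1, which is 17.8 − (7.721) = 10.08 cm to the left of lens 2, so d_o2 = +10.08 cm.
Lens 2 is diverging, so f₂ = −38.6 cm.
Lens 2: 1/d_i2 = 1/f₂ − 1/d_o2 = 1/(-38.6) − 1/(10.08) = -0.1251, so d_i2 = -7.99 cm.
The final image is virtual, 7.99 cm to the left of lens 2 (overall magnification ≈ -0.15).

7.99 cm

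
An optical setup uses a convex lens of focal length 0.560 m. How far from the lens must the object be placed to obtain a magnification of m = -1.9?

0.855 m

m = −d_i/d_o ⇒ d_i = −m·d_o.
1/f = 1/d_o + 1/d_i = 1/d_o − 1/(m·d_o) = (1 − 1/m)/d_o, so d_o = f(1 − 1/m) = (0.5600)(1 − 1/(-1.9)) = 0.855 m.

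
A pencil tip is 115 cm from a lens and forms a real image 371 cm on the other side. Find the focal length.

Real image ⇒ d_i = +371 cm.
1/f = 1/d_o + 1/d_i = 1/(115) + 1/(371) = 0.01139, so f = 87.8 cm.
Since f is positive, the lens is converging.

f = 87.8 cm (converging)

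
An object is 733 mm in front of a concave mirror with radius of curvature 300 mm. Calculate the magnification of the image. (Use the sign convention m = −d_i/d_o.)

m = -0.257

f = R/2 = 300/2 = 150.0 mm.
1/d_i = 1/f − 1/d_o = 1/(150.0) − 1/(733) = 0.005302, so d_i = 188.6 mm.
m = −d_i/d_o = −(188.6)/(733) = -0.257.
The image is real, inverted and reduced, in front of the mirror.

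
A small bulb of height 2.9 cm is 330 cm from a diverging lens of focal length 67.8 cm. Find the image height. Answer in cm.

0.494 cm

For a diverging lens, f = -67.8 cm.
1/d_i = 1/f − 1/d_o = 1/(-67.80) − 1/(330) = -0.01778, so d_i = -56.24 cm.
m = −d_i/d_o = +0.1704.
|h_i| = |m|·h_o = 0.1704 × 2.9 = 0.494 cm. The image is virtual, upright and reduced, on the same side as the object.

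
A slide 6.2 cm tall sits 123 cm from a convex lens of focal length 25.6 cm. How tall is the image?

1.63 cm

1/d_i = 1/f − 1/d_o = 1/(25.60) − 1/(123) = 0.03093, so d_i = 32.33 cm.
m = −d_i/d_o = -0.2628.
|h_i| = |m|·h_o = 0.2628 × 6.2 = 1.63 cm. The image is real, inverted and reduced, on the far side of the lens.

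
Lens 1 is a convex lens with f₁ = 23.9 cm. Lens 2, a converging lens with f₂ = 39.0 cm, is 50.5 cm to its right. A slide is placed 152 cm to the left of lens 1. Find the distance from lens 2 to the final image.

51.2 cm

Lens 1: 1/d_i1 = 1/f₁ − 1/d_o1 = 1/(23.9) − 1/(152) = 0.03526, so d_i1 = 28.36 cm.
The intermediate image is 28.36 cm to the right of lens 1, which is 50.5 − (28.36) = 22.14 cm to the left of lens 2, so d_o2 = +22.14 cm.
Lens 2: 1/d_i2 = 1/f₂ − 1/d_o2 = 1/(39.0) − 1/(22.14) = -0.01953, so d_i2 = -51.2 cm.
The final image is virtual, 51.2 cm to the left of lens 2 (overall magnification ≈ -0.43).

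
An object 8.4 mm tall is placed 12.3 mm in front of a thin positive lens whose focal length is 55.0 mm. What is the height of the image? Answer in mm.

1/d_i = 1/f − 1/d_o = 1/(55.00) − 1/(12.3) = -0.06312, so d_i = -15.84 mm.
m = −d_i/d_o = +1.288.
|h_i| = |m|·h_o = 1.288 × 8.4 = 10.8 mm. The image is virtual, upright and enlarged, on the same side as the object.

10.8 mm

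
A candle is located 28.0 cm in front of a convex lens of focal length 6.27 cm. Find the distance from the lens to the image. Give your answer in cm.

8.08 cm

Thin-lens equation: 1/q = 1/f − 1/p = 1/(6.270) − 1/(28.0) = 0.1595 − 0.03571 = 0.1238, so q = 8.08 cm.
The image is real, inverted and reduced, on the far side of the lens.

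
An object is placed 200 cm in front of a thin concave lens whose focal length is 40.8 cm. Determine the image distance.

33.9 cm

For a concave lens, f = -40.8 cm.
Thin-lens equation: 1/q = 1/f − 1/p = 1/(-40.80) − 1/(200) = -0.02451 − 0.005000 = -0.02951, so q = -33.9 cm.
The image is virtual, upright and reduced, on the same side as the object.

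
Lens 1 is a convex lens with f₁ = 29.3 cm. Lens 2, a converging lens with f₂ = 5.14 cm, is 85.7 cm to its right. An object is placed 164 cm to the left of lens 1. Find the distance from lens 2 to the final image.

5.73 cm

Lens 1: 1/d_i1 = 1/f₁ − 1/d_o1 = 1/(29.3) − 1/(164) = 0.02803, so d_i1 = 35.67 cm.
The intermediate image is 35.67 cm to the right of lens 1, which is 85.7 − (35.67) = 50.03 cm to the left of lens 2, so d_o2 = +50.03 cm.
Lens 2: 1/d_i2 = 1/f₂ − 1/d_o2 = 1/(5.14) − 1/(50.03) = 0.1746, so d_i2 = 5.73 cm.
The final image is real, 5.73 cm to the right of lens 2 (overall magnification ≈ 0.025).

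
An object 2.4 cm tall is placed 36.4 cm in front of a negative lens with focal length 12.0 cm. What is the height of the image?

For a negative lens, f = -12.0 cm.
1/d_i = 1/f − 1/d_o = 1/(-12.00) − 1/(36.4) = -0.1108, so d_i = -9.025 cm.
m = −d_i/d_o = +0.2479.
|h_i| = |m|·h_o = 0.2479 × 2.4 = 0.595 cm. The image is virtual, upright and reduced, on the same side as the object.

0.595 cm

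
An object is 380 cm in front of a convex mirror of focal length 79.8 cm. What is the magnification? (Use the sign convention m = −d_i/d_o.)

m = +0.174

For a convex mirror, f = -79.8 cm.
1/d_i = 1/f − 1/d_o = 1/(-79.80) − 1/(380) = -0.01516, so d_i = -65.95 cm.
m = −d_i/d_o = −(-65.95)/(380) = +0.174.
The image is virtual, upright and reduced, behind the mirror.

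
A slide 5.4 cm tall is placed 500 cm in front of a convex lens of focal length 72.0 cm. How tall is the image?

1/d_i = 1/f − 1/d_o = 1/(72.00) − 1/(500) = 0.01189, so d_i = 84.11 cm.
m = −d_i/d_o = -0.1682.
|h_i| = |m|·h_o = 0.1682 × 5.4 = 0.908 cm. The image is real, inverted and reduced, on the far side of the lens.

0.908 cm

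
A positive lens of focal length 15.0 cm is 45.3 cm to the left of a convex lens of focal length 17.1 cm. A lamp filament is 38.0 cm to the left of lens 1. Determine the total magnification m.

Lens 1: 1/d_i1 = 1/(15.0) − 1/(38.0) = 0.04035, so d_i1 = 24.78 cm; m₁ = −d_i1/d_o1 = -0.6521.
d_o2 = 45.3 − (24.78) = 20.52 cm.
Lens 2: 1/d_i2 = 1/(17.1) − 1/(20.52) = 0.009747, so d_i2 = 102.6 cm; m₂ = −d_i2/d_o2 = -5.000.
m = m₁·m₂ = (-0.6521)(-5.000) = +3.26.

m = +3.26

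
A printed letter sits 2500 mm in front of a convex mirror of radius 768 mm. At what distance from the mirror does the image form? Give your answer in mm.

f = R/2 = 768/2 = 384.0 mm; for a convex mirror, f = -384.0 mm.
Mirror equation: 1/d_i = 1/f − 1/d_o = 1/(-384.0) − 1/(2500) = -0.002604 − 0.0004000 = -0.003004, so d_i = -333 mm.
The image is virtual, upright and reduced, behind the mirror.

333 mm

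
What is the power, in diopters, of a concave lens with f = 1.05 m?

For a concave lens, f = −1.05 m.
P = 1/f = 1/(-1.05 m) = -0.952 D.

P = -0.952 D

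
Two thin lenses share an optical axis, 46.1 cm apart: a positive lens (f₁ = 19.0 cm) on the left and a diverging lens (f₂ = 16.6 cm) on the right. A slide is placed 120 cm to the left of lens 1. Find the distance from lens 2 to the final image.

9.73 cm

Lens 1: 1/d_i1 = 1/f₁ − 1/d_o1 = 1/(19.0) − 1/(120) = 0.04430, so d_i1 = 22.57 cm.
The intermediate image is 22.57 cm to the right of lens 1, which is 46.1 − (22.57) = 23.53 cm to the left of lens 2, so d_o2 = +23.53 cm.
Lens 2 is diverging, so f₂ = −16.6 cm.
Lens 2: 1/d_i2 = 1/f₂ − 1/d_o2 = 1/(-16.6) − 1/(23.53) = -0.1027, so d_i2 = -9.73 cm.
The final image is virtual, 9.73 cm to the left of lens 2 (overall magnification ≈ -0.078).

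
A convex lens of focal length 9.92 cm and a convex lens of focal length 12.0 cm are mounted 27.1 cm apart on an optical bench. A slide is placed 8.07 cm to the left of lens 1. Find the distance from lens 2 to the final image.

Lens 1: 1/d_i1 = 1/f₁ − 1/d_o1 = 1/(9.92) − 1/(8.07) = -0.02311, so d_i1 = -43.27 cm.
The intermediate image is 43.27 cm to the left of lens 1 (virtual), which is 27.1 − (-43.27) = 70.37 cm to the left of lens 2, so d_o2 = +70.37 cm.
Lens 2: 1/d_i2 = 1/f₂ − 1/d_o2 = 1/(12.0) − 1/(70.37) = 0.06912, so d_i2 = 14.5 cm.
The final image is real, 14.5 cm to the right of lens 2 (overall magnification ≈ -1.1).

14.5 cm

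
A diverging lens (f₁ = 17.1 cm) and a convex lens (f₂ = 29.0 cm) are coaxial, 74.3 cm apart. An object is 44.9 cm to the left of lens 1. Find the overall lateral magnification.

m = -0.139

f₁ = −17.1 cm (diverging).
Lens 1: 1/d_i1 = 1/(-17.1) − 1/(44.9) = -0.08075, so d_i1 = -12.38 cm; m₁ = −d_i1/d_o1 = +0.2757.
d_o2 = 74.3 − (-12.38) = 86.68 cm.
Lens 2: 1/d_i2 = 1/(29.0) − 1/(86.68) = 0.02295, so d_i2 = 43.58 cm; m₂ = −d_i2/d_o2 = -0.5028.
m = m₁·m₂ = (+0.2757)(-0.5028) = -0.139.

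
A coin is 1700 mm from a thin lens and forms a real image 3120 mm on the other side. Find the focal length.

Real image ⇒ d_i = +3120 mm.
1/f = 1/d_o + 1/d_i = 1/(1700) + 1/(3120) = 0.0009087, so f = 1100 mm.
Since f is positive, the thin lens is converging.

f = 1100 mm (converging)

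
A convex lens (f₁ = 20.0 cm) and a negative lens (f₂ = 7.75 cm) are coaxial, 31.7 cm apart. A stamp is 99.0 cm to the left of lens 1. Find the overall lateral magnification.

Lens 1: 1/d_i1 = 1/(20.0) − 1/(99.0) = 0.03990, so d_i1 = 25.06 cm; m₁ = −d_i1/d_o1 = -0.2531.
d_o2 = 31.7 − (25.06) = 6.640 cm.
f₂ = −7.75 cm (diverging).
Lens 2: 1/d_i2 = 1/(-7.75) − 1/(6.640) = -0.2796, so d_i2 = -3.576 cm; m₂ = −d_i2/d_o2 = +0.5386.
m = m₁·m₂ = (-0.2531)(+0.5386) = -0.136.

m = -0.136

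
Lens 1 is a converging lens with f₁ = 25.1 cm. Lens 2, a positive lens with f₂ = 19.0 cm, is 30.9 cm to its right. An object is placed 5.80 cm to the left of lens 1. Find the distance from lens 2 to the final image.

Lens 1: 1/d_i1 = 1/f₁ − 1/d_o1 = 1/(25.1) − 1/(5.80) = -0.1326, so d_i1 = -7.543 cm.
The intermediate image is 7.543 cm to the left of lens 1 (virtual), which is 30.9 − (-7.543) = 38.44 cm to the left of lens 2, so d_o2 = +38.44 cm.
Lens 2: 1/d_i2 = 1/f₂ − 1/d_o2 = 1/(19.0) − 1/(38.44) = 0.02662, so d_i2 = 37.6 cm.
The final image is real, 37.6 cm to the right of lens 2 (overall magnification ≈ -1.3).

37.6 cm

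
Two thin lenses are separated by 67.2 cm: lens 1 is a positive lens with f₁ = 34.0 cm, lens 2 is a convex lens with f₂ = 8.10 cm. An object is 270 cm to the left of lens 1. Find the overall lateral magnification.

Lens 1: 1/d_i1 = 1/(34.0) − 1/(270) = 0.02571, so d_i1 = 38.90 cm; m₁ = −d_i1/d_o1 = -0.1441.
d_o2 = 67.2 − (38.90) = 28.30 cm.
Lens 2: 1/d_i2 = 1/(8.10) − 1/(28.30) = 0.08812, so d_i2 = 11.35 cm; m₂ = −d_i2/d_o2 = -0.4010.
m = m₁·m₂ = (-0.1441)(-0.4010) = +0.0578.

m = +0.0578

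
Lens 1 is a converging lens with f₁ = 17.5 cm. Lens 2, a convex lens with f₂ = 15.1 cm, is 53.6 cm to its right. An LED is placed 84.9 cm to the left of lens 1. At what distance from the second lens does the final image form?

29.0 cm

Lens 1: 1/d_i1 = 1/f₁ − 1/d_o1 = 1/(17.5) − 1/(84.9) = 0.04536, so d_i1 = 22.04 cm.
The intermediate image is 22.04 cm to the right of lens 1, which is 53.6 − (22.04) = 31.56 cm to the left of lens 2, so d_o2 = +31.56 cm.
Lens 2: 1/d_i2 = 1/f₂ − 1/d_o2 = 1/(15.1) − 1/(31.56) = 0.03454, so d_i2 = 29.0 cm.
The final image is real, 29.0 cm to the right of lens 2 (overall magnification ≈ 0.24).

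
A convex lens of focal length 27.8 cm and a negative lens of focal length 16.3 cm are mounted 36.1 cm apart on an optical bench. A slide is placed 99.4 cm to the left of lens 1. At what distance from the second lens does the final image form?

Lens 1: 1/d_i1 = 1/f₁ − 1/d_o1 = 1/(27.8) − 1/(99.4) = 0.02591, so d_i1 = 38.59 cm.
The intermediate image is 38.59 cm to the right of lens 1, which lies 2.490 cm to the right of lens 2 — a virtual object — so d_o2 = −2.490 cm.
Lens 2 is diverging, so f₂ = −16.3 cm.
Lens 2: 1/d_i2 = 1/f₂ − 1/d_o2 = 1/(-16.3) − 1/(-2.490) = 0.3403, so d_i2 = 2.94 cm.
The final image is real, 2.94 cm to the right of lens 2 (overall magnification ≈ -0.46).

2.94 cm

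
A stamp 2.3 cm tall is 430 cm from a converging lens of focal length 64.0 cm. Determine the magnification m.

m = -0.175

1/d_i = 1/f − 1/d_o = 1/(64.00) − 1/(430) = 0.01330, so d_i = 75.19 cm.
m = −d_i/d_o = −(75.19)/(430) = -0.175.
The image is real, inverted and reduced, on the far side of the lens.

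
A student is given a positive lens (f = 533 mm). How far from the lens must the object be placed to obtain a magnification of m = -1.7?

m = −d_i/d_o ⇒ d_i = −m·d_o.
1/f = 1/d_o + 1/d_i = 1/d_o − 1/(m·d_o) = (1 − 1/m)/d_o, so d_o = f(1 − 1/m) = (533.0)(1 − 1/(-1.7)) = 847 mm.

847 mm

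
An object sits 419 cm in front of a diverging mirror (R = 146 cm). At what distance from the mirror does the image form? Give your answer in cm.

f = R/2 = 146/2 = 73.00 cm; for a diverging mirror, f = -73.00 cm.
Mirror equation: 1/q = 1/f − 1/p = 1/(-73.00) − 1/(419) = -0.01370 − 0.002387 = -0.01609, so q = -62.2 cm.
The image is virtual, upright and reduced, behind the mirror.

62.2 cm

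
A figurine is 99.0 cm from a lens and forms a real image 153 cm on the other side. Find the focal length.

Real image ⇒ d_i = +153 cm.
1/f = 1/d_o + 1/d_i = 1/(99.0) + 1/(153) = 0.01664, so f = 60.1 cm.
Since f is positive, the lens is converging.

f = 60.1 cm (converging)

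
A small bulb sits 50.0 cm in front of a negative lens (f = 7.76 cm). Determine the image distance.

6.72 cm

For a negative lens, f = -7.76 cm.
Lens equation: 1/s_i = 1/f − 1/s_o = 1/(-7.760) − 1/(50.0) = -0.1289 − 0.02000 = -0.1489, so s_i = -6.72 cm.
The image is virtual, upright and reduced, on the same side as the object.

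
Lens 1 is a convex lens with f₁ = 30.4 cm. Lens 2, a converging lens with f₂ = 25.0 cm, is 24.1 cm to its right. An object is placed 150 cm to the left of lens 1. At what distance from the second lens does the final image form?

Lens 1: 1/d_i1 = 1/f₁ − 1/d_o1 = 1/(30.4) − 1/(150) = 0.02623, so d_i1 = 38.13 cm.
The intermediate image is 38.13 cm to the right of lens 1, which lies 14.03 cm to the right of lens 2 — a virtual object — so d_o2 = −14.03 cm.
Lens 2: 1/d_i2 = 1/f₂ − 1/d_o2 = 1/(25.0) − 1/(-14.03) = 0.1113, so d_i2 = 8.99 cm.
The final image is real, 8.99 cm to the right of lens 2 (overall magnification ≈ -0.16).

8.99 cm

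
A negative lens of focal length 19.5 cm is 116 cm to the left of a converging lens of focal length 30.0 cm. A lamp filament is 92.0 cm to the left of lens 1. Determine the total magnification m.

f₁ = −19.5 cm (diverging).
Lens 1: 1/d_i1 = 1/(-19.5) − 1/(92.0) = -0.06215, so d_i1 = -16.09 cm; m₁ = −d_i1/d_o1 = +0.1749.
d_o2 = 116 − (-16.09) = 132.1 cm.
Lens 2: 1/d_i2 = 1/(30.0) − 1/(132.1) = 0.02576, so d_i2 = 38.81 cm; m₂ = −d_i2/d_o2 = -0.2938.
m = m₁·m₂ = (+0.1749)(-0.2938) = -0.0514.

m = -0.0514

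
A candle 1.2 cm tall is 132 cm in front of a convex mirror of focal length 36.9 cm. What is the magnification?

m = +0.218

For a convex mirror, f = -36.9 cm.
1/d_i = 1/f − 1/d_o = 1/(-36.90) − 1/(132) = -0.03468, so d_i = -28.84 cm.
m = −d_i/d_o = −(-28.84)/(132) = +0.218.
The image is virtual, upright and reduced, behind the mirror.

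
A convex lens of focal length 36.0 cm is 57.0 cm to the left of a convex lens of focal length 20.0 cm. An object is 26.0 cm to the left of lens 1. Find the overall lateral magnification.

m = -0.551

Lens 1: 1/d_i1 = 1/(36.0) − 1/(26.0) = -0.01068, so d_i1 = -93.60 cm; m₁ = −d_i1/d_o1 = +3.600.
d_o2 = 57.0 − (-93.60) = 150.6 cm.
Lens 2: 1/d_i2 = 1/(20.0) − 1/(150.6) = 0.04336, so d_i2 = 23.06 cm; m₂ = −d_i2/d_o2 = -0.1531.
m = m₁·m₂ = (+3.600)(-0.1531) = -0.551.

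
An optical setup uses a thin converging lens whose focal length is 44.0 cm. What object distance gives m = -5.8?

51.6 cm

m = −d_i/d_o ⇒ d_i = −m·d_o.
1/f = 1/d_o + 1/d_i = 1/d_o − 1/(m·d_o) = (1 − 1/m)/d_o, so d_o = f(1 − 1/m) = (44.00)(1 − 1/(-5.8)) = 51.6 cm.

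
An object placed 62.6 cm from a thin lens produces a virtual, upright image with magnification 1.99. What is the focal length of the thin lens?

f = 126 cm (converging)

m = −d_i/d_o ⇒ d_i = −m·d_o = −(+1.99)·(62.6) = -124.6 cm.
1/f = 1/d_o + 1/d_i = 1/(62.6) + 1/(-124.6) = 0.007949, so f = 126 cm.
Since f is positive, the thin lens is converging.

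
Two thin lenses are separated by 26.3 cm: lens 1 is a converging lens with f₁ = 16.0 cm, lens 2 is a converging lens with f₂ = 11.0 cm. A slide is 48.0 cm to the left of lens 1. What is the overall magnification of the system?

Lens 1: 1/d_i1 = 1/(16.0) − 1/(48.0) = 0.04167, so d_i1 = 24.00 cm; m₁ = −d_i1/d_o1 = -0.5000.
d_o2 = 26.3 − (24.00) = 2.300 cm.
Lens 2: 1/d_i2 = 1/(11.0) − 1/(2.300) = -0.3439, so d_i2 = -2.908 cm; m₂ = −d_i2/d_o2 = +1.264.
m = m₁·m₂ = (-0.5000)(+1.264) = -0.632.

m = -0.632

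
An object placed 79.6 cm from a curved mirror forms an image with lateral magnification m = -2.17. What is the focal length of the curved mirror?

f = 54.5 cm (concave)

m = −d_i/d_o ⇒ d_i = −m·d_o = −(-2.17)·(79.6) = 172.7 cm.
1/f = 1/d_o + 1/d_i = 1/(79.6) + 1/(172.7) = 0.01835, so f = 54.5 cm.
Since f is positive, the curved mirror is concave.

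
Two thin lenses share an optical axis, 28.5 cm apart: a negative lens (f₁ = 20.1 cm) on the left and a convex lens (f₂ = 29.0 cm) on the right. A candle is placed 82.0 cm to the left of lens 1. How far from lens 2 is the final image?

82.8 cm

Lens 1 is diverging, so f₁ = −20.1 cm.
Lens 1: 1/d_i1 = 1/f₁ − 1/d_o1 = 1/(-20.1) − 1/(82.0) = -0.06195, so d_i1 = -16.14 cm.
The intermediate image is 16.14 cm to the left of lens 1 (virtual), which is 28.5 − (-16.14) = 44.64 cm to the left of lens 2, so d_o2 = +44.64 cm.
Lens 2: 1/d_i2 = 1/f₂ − 1/d_o2 = 1/(29.0) − 1/(44.64) = 0.01208, so d_i2 = 82.8 cm.
The final image is real, 82.8 cm to the right of lens 2 (overall magnification ≈ -0.36).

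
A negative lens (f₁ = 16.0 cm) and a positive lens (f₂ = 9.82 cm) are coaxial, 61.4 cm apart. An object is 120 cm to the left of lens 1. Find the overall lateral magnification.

f₁ = −16.0 cm (diverging).
Lens 1: 1/d_i1 = 1/(-16.0) − 1/(120) = -0.07083, so d_i1 = -14.12 cm; m₁ = −d_i1/d_o1 = +0.1177.
d_o2 = 61.4 − (-14.12) = 75.52 cm.
Lens 2: 1/d_i2 = 1/(9.82) − 1/(75.52) = 0.08859, so d_i2 = 11.29 cm; m₂ = −d_i2/d_o2 = -0.1495.
m = m₁·m₂ = (+0.1177)(-0.1495) = -0.0176.

m = -0.0176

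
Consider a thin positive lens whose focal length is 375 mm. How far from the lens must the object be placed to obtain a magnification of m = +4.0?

m = −d_i/d_o ⇒ d_i = −m·d_o.
1/f = 1/d_o + 1/d_i = 1/d_o − 1/(m·d_o) = (1 − 1/m)/d_o, so d_o = f(1 − 1/m) = (375.0)(1 − 1/(+4.0)) = 281 mm.

281 mm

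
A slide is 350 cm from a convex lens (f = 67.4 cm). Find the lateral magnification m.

m = -0.238

1/d_i = 1/f − 1/d_o = 1/(67.40) − 1/(350) = 0.01198, so d_i = 83.47 cm.
m = −d_i/d_o = −(83.47)/(350) = -0.238.
The image is real, inverted and reduced, on the far side of the lens.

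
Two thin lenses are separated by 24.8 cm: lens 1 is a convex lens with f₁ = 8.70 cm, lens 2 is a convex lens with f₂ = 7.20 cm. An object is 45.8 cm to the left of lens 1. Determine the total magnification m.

Lens 1: 1/d_i1 = 1/(8.70) − 1/(45.8) = 0.09311, so d_i1 = 10.74 cm; m₁ = −d_i1/d_o1 = -0.2345.
d_o2 = 24.8 − (10.74) = 14.06 cm.
Lens 2: 1/d_i2 = 1/(7.20) − 1/(14.06) = 0.06777, so d_i2 = 14.76 cm; m₂ = −d_i2/d_o2 = -1.050.
m = m₁·m₂ = (-0.2345)(-1.050) = +0.246.

m = +0.246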